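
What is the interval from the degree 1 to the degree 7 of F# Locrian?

minor seventh

Spelling F# Locrian: F# G A B C D E.
That puts F# below E.
F# up to E is 10 semitones, a half step narrower than a major seventh, so the interval is minor.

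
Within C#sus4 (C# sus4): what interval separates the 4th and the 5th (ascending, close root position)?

major second

C#sus4 is spelled C#-F#-G#.
4th = F#; 5th = G#.
Counting 2 letters and 2 half steps from F# gives a major second.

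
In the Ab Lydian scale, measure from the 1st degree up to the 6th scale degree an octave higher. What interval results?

major 13th

Spelling the Ab Lydian scale: Ab Bb C D Eb F G.
1st degree = Ab; 6th degree (up an octave) = F.
From Ab to F is 21 semitones, exactly the major thirteenth.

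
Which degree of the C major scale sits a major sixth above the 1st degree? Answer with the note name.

The scale is C D E F G A B.
The 1st degree is C; a major sixth above that is A — scale degree 6.

A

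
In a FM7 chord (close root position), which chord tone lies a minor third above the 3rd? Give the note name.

C

Spelling the chord: F A C E.
The 3rd is A. A minor third above A is C.
C is the chord's 5th.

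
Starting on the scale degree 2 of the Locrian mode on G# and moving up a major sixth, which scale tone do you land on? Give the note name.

F#

The scale is G# A B C# D E F#.
The scale degree 2 is A; a major sixth above that is F# — scale degree 7.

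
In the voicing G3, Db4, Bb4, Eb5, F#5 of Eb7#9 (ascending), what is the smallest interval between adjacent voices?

augmented 2nd

Adjacent intervals: G3→Db4 = diminished fifth; Db4→Bb4 = major sixth; Bb4→Eb5 = perfect fourth; Eb5→F#5 = augmented second.
The smallest is Eb5 to F#5, an augmented second (3 semitones).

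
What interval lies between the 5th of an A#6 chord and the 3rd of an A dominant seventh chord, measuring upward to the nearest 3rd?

minor 6th

The 5th of A#6 is E#; the 3rd of A dominant seventh is C#.
From E# to C#: 8 semitones over a sixth = minor.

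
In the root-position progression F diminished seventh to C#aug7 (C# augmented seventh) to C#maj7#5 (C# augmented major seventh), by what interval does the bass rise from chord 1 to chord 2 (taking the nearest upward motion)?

The roots are F and C#.
From F to C#: 8 semitones over a fifth = augmented.

augmented fifth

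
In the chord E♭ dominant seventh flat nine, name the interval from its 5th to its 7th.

The chord tones of E♭7b9 are E♭, G, B♭, D♭, F♭.
5th = B♭; 7th = D♭.
B♭ up to D♭ is 3 semitones, a half step narrower than a major third, so the interval is minor.

m3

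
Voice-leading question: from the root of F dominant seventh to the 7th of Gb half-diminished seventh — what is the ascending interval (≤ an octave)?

The root of F dominant seventh is F; the 7th of Gb half-diminished seventh is Fb.
F up to Fb is 11 semitones, a half step narrower than a perfect octave, so the interval is diminished.

diminished octave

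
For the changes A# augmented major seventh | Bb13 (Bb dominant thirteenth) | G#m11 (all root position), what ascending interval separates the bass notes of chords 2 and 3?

A6

The roots are Bb and G#.
6 letter names make it a sixth; at 10 semitones (a half step wider than major) the quality is augmented.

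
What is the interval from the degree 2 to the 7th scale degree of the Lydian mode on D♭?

D♭ lydian: D♭ E♭ F G A♭ B♭ C.
That puts E♭ below C.
E♭ up to C spans 6 letter names and 9 semitones — a major sixth.

major sixth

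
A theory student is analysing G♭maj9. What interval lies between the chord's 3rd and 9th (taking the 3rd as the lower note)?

G♭ major ninth: G♭, B♭, D♭, F, A♭.
3rd = B♭; 9th = A♭.
7 letter names make it a seventh; at 10 semitones (a half step narrower than major) the quality is minor.

minor seventh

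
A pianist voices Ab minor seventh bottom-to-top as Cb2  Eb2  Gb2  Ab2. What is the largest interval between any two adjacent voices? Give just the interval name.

Adjacent intervals: Cb2→Eb2 = major third; Eb2→Gb2 = minor third; Gb2→Ab2 = major second.
The largest is Cb2 to Eb2, a major third (4 semitones).

major 3rd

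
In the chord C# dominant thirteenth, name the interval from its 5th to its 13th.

major ninth

Spelling the chord: C# E# G# B D# A#.
That puts G# below A#.
G# up to A# spans 9 letter names and 14 semitones — a major ninth.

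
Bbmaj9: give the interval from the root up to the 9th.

Bbmaj9 is spelled Bb-D-F-A-C.
Root = Bb; 9th = C.
From Bb to C is 14 semitones, exactly the major ninth.

major ninth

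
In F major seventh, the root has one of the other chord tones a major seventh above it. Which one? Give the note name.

FM7 (F major seventh) is spelled F–A–C–E.
The root is F. A major seventh above F is E.
E is the chord's 7th.

E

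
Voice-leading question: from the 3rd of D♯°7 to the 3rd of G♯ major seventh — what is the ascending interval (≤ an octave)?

The 3rd of D♯°7 is F♯; the 3rd of G♯ major seventh is B♯.
F♯ up to B♯ is 6 semitones, a half step wider than a perfect fourth, so the interval is augmented.

augmented fourth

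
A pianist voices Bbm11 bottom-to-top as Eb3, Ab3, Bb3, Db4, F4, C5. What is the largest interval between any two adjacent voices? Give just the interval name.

Adjacent intervals: Eb3→Ab3 = perfect fourth; Ab3→Bb3 = major second; Bb3→Db4 = minor third; Db4→F4 = major third; F4→C5 = perfect fifth.
The largest is F4 to C5, a perfect fifth (7 semitones).

perfect 5th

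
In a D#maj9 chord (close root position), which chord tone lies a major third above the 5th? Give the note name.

Spelling the chord: D#–F##–A#–C##–E#.
The 5th is A#. A major third above A# is C##.
C## is the chord's 7th.

C##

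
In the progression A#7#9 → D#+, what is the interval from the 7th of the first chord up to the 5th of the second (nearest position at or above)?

augmented 2nd

The 7th of A#7#9 is G#; the 5th of D#+ is A##.
2 letter names make it a second; at 3 semitones (a half step wider than major) the quality is augmented.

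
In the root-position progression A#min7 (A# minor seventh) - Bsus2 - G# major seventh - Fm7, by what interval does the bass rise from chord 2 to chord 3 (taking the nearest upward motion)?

major sixth

The roots are B and G#.
Counting 6 letters and 9 half steps from B gives a major sixth.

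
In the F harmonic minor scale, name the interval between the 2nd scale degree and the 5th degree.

F harmonic minor: F G Ab Bb C Db E.
2nd scale degree = G; scale degree 5 = C.
Counting 4 letters and 5 half steps from G gives a perfect fourth.

perfect 4th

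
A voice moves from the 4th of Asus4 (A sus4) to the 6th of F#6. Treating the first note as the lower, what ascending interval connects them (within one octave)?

Asus4 (A sus4) has D as its 4th, and F#6 has D# as its 6th.
1 letter names make it a unison; at 1 semitone (a half step wider than perfect) the quality is augmented.

augmented 1st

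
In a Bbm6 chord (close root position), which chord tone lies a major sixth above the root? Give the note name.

Bbmin6 (Bb minor sixth): Bb Db F G.
The root is Bb. A major sixth above Bb is G.
G is the chord's 6th.

G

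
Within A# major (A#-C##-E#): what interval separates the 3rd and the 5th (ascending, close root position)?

minor third

The 3rd is C## and the 5th is E#.
From C## to E#: 3 semitones over a third = minor.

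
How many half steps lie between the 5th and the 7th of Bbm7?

The chord tones of Bb-7 are Bb, Db, F, Ab.
F to Ab is a minor third: 3 semitones.

3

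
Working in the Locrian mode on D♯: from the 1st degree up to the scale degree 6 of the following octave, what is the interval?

minor thirteenth

D♯ locrian: D♯ E F♯ G♯ A B C♯.
1st degree = D♯; degree 6 (up an octave) = B.
From D♯ to B: 20 semitones over a thirteenth = minor.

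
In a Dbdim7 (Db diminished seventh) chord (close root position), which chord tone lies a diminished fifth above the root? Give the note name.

Spelling the chord: Db–Fb–Abb–Cbb.
The root is Db. A diminished fifth above Db is Abb.
Abb is the chord's 5th.

Abb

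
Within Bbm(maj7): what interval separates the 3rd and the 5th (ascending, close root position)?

major third

The chord tones of BbmM7 are Bb–Db–F–A.
The 3rd is Db and the 5th is F.
From Db to F is 4 semitones, exactly the major third.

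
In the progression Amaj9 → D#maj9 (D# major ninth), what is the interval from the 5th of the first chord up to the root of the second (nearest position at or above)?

major seventh

The 5th of Amaj9 is E; the root of D#maj9 (D# major ninth) is D#.
E up to D# spans 7 letter names and 11 semitones — a major seventh.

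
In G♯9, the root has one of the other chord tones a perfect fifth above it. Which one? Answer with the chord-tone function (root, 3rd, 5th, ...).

5th

G♯9 is spelled G♯-B♯-D♯-F♯-A♯.
The root is G♯. A perfect fifth above G♯ is D♯.
D♯ is the chord's 5th.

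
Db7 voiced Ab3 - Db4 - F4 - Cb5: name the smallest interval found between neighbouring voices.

Adjacent intervals: Ab3→Db4 = perfect fourth; Db4→F4 = major third; F4→Cb5 = diminished fifth.
The smallest is Db4 to F4, a major third (4 semitones).

major third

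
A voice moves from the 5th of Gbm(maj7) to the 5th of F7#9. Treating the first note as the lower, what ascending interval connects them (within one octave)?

major seventh

The 5th of Gbm(maj7) is Db; the 5th of F7#9 is C.
Counting 7 letters and 11 half steps from Db gives a major seventh.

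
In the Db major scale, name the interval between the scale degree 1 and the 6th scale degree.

Db major: Db Eb F Gb Ab Bb C.
That puts Db below Bb.
From Db to Bb is 9 semitones, exactly the major sixth.

major sixth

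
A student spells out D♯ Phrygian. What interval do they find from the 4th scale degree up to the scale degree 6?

D♯ phrygian: D♯ E F♯ G♯ A♯ B C♯.
4th scale degree = G♯; scale degree 6 = B.
3 letter names make it a third; at 3 semitones (a half step narrower than major) the quality is minor.

minor 3rd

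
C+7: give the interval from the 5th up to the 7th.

C+7 (C augmented seventh): C-E-G#-Bb.
5th = G#; 7th = Bb.
From G# to Bb: 2 semitones over a third = diminished.

diminished third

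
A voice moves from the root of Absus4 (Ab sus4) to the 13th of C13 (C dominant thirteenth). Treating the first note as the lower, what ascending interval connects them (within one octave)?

The root of Absus4 (Ab sus4) is Ab; the 13th of C13 (C dominant thirteenth) is A.
Ab up to A is 1 semitone, a half step wider than a perfect unison, so the interval is augmented.

A1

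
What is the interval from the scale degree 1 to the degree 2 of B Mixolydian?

B mixolydian: B C♯ D♯ E F♯ G♯ A.
The scale degree 1 is B and the scale degree 2 is C♯.
Counting 2 letters and 2 half steps from B gives a major second.

major 2nd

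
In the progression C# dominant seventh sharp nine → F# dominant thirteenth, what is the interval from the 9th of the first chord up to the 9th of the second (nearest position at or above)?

diminished fourth

The 9th of C# dominant seventh sharp nine is D##; the 9th of F# dominant thirteenth is G#.
4 letter names make it a fourth; at 4 semitones (a half step narrower than perfect) the quality is diminished.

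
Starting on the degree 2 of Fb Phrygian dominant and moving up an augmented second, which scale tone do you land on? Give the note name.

Ab

The scale is Fb Gbb Ab Bbb Cb Dbb Ebb.
The degree 2 is Gbb; an augmented second above that is Ab — scale degree 3.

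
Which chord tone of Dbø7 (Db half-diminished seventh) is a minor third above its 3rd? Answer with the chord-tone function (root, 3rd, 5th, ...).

The chord tones of Dbø are Db, Fb, Abb, Cb.
The 3rd is Fb. A minor third above Fb is Abb.
Abb is the chord's 5th.

5th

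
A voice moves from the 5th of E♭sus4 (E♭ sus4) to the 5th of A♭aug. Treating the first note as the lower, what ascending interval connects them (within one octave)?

augmented 4th

E♭sus4 (E♭ sus4) has B♭ as its 5th, and A♭aug has E as its 5th.
From B♭ to E: 6 semitones over a fourth = augmented.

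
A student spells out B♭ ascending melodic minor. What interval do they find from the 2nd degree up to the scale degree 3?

The scale runs B♭ C D♭ E♭ F G A.
That puts C below D♭.
C up to D♭ is 1 semitone, a half step narrower than a major second, so the interval is minor.

minor second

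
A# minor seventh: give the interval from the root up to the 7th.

minor 7th

The chord tones of A# minor seventh are A#-C#-E#-G#.
The root is A# and the 7th is G#.
From A# to G#: 10 semitones over a seventh = minor.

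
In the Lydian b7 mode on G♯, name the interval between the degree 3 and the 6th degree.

Spelling the Lydian b7 mode on G♯: G♯ A♯ B♯ C𝄪 D♯ E♯ F♯.
The degree 3 is B♯ and the 6th degree is E♯.
From B♯ to E♯ is 5 semitones, exactly the perfect fourth.

perfect 4th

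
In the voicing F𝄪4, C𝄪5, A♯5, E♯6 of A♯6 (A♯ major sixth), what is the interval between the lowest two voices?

Those voices are F𝄪4 and C𝄪5.
Counting 5 letters and 7 half steps from F𝄪 gives a perfect fifth.

perfect fifth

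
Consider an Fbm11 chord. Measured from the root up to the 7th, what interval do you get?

The chord tones of Fbm11 are Fb Abb Cb Ebb Gb Bbb.
The root is Fb and the 7th is Ebb.
Fb up to Ebb is 10 semitones, a half step narrower than a major seventh, so the interval is minor.

minor seventh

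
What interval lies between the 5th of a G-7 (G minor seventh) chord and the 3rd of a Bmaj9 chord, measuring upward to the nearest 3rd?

G-7 (G minor seventh) has D as its 5th, and Bmaj9 has D# as its 3rd.
1 letter names make it a unison; at 1 semitone (a half step wider than perfect) the quality is augmented.

augmented 1st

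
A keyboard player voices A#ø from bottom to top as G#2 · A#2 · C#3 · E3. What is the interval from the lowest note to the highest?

The outer voices are G#2 and E3.
G# up to E is 8 semitones, a half step narrower than a major sixth, so the interval is minor.

minor 6th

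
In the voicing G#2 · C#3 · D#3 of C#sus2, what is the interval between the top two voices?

M2

Those voices are C#3 and D#3.
C# up to D# spans 2 letter names and 2 semitones — a major second.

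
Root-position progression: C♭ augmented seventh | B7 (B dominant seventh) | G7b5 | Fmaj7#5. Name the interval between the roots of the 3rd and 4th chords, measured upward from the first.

minor 7th

The roots are G and F.
G up to F is 10 semitones, a half step narrower than a major seventh, so the interval is minor.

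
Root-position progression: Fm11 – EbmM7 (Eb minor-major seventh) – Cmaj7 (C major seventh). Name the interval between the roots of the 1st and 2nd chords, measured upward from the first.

The roots are F and Eb.
From F to Eb: 10 semitones over a seventh = minor.

m7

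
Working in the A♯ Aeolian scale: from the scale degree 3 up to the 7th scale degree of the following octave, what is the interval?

A♯ natural minor: A♯ B♯ C♯ D♯ E♯ F♯ G♯.
So we need the interval from C♯ up to G♯.
Counting 12 letters and 19 half steps from C♯ gives a perfect twelfth.

perfect twelfth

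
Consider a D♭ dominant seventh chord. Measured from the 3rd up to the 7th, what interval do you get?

diminished fifth

Spelling the chord: D♭ F A♭ C♭.
The 3rd is F and the 7th is C♭.
F up to C♭ is 6 semitones, a half step narrower than a perfect fifth, so the interval is diminished.
This 3–7 tritone is the characteristic tension at the heart of the dominant sound.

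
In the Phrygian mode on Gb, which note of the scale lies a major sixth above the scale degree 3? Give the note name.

The scale is Gb Abb Bbb Cb Db Ebb Fb.
The scale degree 3 is Bbb; a major sixth above that is Gb — scale degree 1.

Gb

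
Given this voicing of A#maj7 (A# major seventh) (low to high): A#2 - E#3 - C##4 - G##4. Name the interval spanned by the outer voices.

The outer voices are A#2 and G##4.
Counting 14 letters and 23 half steps from A# gives a major fourteenth.

major 14th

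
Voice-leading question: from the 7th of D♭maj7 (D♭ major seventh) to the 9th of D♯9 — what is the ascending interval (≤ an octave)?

augmented third

D♭maj7 (D♭ major seventh) has C as its 7th, and D♯9 has E♯ as its 9th.
From C to E♯: 5 semitones over a third = augmented.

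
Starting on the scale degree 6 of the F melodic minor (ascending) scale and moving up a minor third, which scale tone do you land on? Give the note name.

F

The scale is F G A♭ B♭ C D E.
The scale degree 6 is D; a minor third above that is F — scale degree 1.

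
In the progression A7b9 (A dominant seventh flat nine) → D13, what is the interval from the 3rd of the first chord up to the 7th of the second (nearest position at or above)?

The 3rd of A7b9 (A dominant seventh flat nine) is C#; the 7th of D13 is C.
C# up to C is 11 semitones, a half step narrower than a perfect octave, so the interval is diminished.

diminished octave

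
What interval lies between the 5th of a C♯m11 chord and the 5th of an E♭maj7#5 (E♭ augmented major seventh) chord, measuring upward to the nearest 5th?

The 5th of C♯m11 is G♯; the 5th of E♭maj7#5 (E♭ augmented major seventh) is B.
G♯ up to B is 3 semitones, a half step narrower than a major third, so the interval is minor.

minor third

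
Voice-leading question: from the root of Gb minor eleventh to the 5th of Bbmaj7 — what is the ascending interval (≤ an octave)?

major seventh

Gb minor eleventh has Gb as its root, and Bbmaj7 has F as its 5th.
Gb up to F spans 7 letter names and 11 semitones — a major seventh.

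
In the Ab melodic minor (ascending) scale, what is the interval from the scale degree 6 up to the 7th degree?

Spelling the Ab melodic minor (ascending) scale: Ab Bb Cb Db Eb F G.
The scale degree 6 is F and the scale degree 7 is G.
Counting 2 letters and 2 half steps from F gives a major second.

major second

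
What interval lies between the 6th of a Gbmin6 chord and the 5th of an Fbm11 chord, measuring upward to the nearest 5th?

Gbmin6 has Eb as its 6th, and Fbm11 has Cb as its 5th.
Eb up to Cb is 8 semitones, a half step narrower than a major sixth, so the interval is minor.

minor 6th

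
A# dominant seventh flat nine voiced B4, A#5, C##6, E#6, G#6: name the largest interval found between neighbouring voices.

major 7th

Adjacent intervals: B4→A#5 = major seventh; A#5→C##6 = major third; C##6→E#6 = minor third; E#6→G#6 = minor third.
The largest is B4 to A#5, a major seventh (11 semitones).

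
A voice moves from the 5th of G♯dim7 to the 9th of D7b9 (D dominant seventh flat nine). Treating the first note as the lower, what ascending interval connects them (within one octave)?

The 5th of G♯dim7 is D; the 9th of D7b9 (D dominant seventh flat nine) is E♭.
2 letter names make it a second; at 1 semitone (a half step narrower than major) the quality is minor.

m2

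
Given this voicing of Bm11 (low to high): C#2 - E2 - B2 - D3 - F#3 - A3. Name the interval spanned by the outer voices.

The outer voices are C#2 and A3.
13 letter names make it a thirteenth; at 20 semitones (a half step narrower than major) the quality is minor.

m13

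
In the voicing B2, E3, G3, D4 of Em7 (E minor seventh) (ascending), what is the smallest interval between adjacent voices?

m3

Adjacent intervals: B2→E3 = perfect fourth; E3→G3 = minor third; G3→D4 = perfect fifth.
The smallest is E3 to G3, a minor third (3 semitones).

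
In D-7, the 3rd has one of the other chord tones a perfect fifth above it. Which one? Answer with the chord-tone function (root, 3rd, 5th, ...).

7th

Dm7 is spelled D-F-A-C.
The 3rd is F. A perfect fifth above F is C.
C is the chord's 7th.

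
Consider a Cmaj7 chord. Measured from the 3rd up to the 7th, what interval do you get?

P5

Spelling the chord: C-E-G-B.
The 3rd is E and the 7th is B.
E up to B spans 5 letter names and 7 semitones — a perfect fifth.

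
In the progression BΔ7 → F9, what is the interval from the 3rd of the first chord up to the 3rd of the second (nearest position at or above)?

The 3rd of BΔ7 is D#; the 3rd of F9 is A.
D# up to A is 6 semitones, a half step narrower than a perfect fifth, so the interval is diminished.

diminished fifth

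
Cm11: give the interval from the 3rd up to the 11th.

major 9th

Spelling the chord: C-E♭-G-B♭-D-F.
The 3rd is E♭ and the 11th is F.
From E♭ to F is 14 semitones, exactly the major ninth.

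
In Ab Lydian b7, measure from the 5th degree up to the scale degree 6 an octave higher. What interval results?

Spelling Ab Lydian b7: Ab Bb C D Eb F Gb.
The 5th degree is Eb and the degree 6 (up an octave) is F.
From Eb to F is 14 semitones, exactly the major ninth.

major ninth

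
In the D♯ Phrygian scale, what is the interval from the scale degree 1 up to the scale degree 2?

minor second

D♯ phrygian: D♯ E F♯ G♯ A♯ B C♯.
That puts D♯ below E.
D♯ up to E is 1 semitone, a half step narrower than a major second, so the interval is minor.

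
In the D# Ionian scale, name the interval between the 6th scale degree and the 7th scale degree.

The scale runs D# E# F## G# A# B# C##.
The 6th scale degree is B# and the 7th degree is C##.
Counting 2 letters and 2 half steps from B# gives a major second.

major 2nd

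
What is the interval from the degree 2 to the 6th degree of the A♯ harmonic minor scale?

The scale runs A♯ B♯ C♯ D♯ E♯ F♯ G𝄪.
That puts B♯ below F♯.
From B♯ to F♯: 6 semitones over a fifth = diminished.

diminished fifth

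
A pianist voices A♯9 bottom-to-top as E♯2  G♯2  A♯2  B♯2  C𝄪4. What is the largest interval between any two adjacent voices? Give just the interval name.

major ninth

Adjacent intervals: E♯2→G♯2 = minor third; G♯2→A♯2 = major second; A♯2→B♯2 = major second; B♯2→C𝄪4 = major ninth.
The largest is B♯2 to C𝄪4, a major ninth (14 semitones).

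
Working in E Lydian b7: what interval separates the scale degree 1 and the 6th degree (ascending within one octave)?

The scale runs E F# G# A# B C# D.
The scale degree 1 is E and the 6th degree is C#.
Counting 6 letters and 9 half steps from E gives a major sixth.

major sixth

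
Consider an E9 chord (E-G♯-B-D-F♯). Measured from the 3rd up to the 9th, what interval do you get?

minor seventh

That puts G♯ below F♯.
7 letter names make it a seventh; at 10 semitones (a half step narrower than major) the quality is minor.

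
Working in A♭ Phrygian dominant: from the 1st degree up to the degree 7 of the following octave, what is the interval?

The scale runs A♭ B𝄫 C D♭ E♭ F♭ G♭.
1st degree = A♭; 7th degree (up an octave) = G♭.
From A♭ to G♭: 22 semitones over a fourteenth = minor.

minor 14th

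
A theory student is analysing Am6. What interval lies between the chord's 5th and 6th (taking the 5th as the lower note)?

Amin6 (A minor sixth) is spelled A–C–E–F#.
That puts E below F#.
E up to F# spans 2 letter names and 2 semitones — a major second.

M2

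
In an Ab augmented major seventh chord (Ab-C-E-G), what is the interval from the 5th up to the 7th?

minor 3rd

That puts E below G.
E up to G is 3 semitones, a half step narrower than a major third, so the interval is minor.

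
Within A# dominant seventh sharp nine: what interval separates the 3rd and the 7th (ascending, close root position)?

Spelling the chord: A# C## E# G# B##.
3rd = C##; 7th = G#.
C## up to G# is 6 semitones, a half step narrower than a perfect fifth, so the interval is diminished.

diminished 5th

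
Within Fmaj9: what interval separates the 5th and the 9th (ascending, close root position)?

Spelling the chord: F–A–C–E–G.
5th = C; 9th = G.
Counting 5 letters and 7 half steps from C gives a perfect fifth.

P5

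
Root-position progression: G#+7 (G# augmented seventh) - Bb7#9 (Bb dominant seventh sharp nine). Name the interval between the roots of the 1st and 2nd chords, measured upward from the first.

The roots are G# and Bb.
From G# to Bb: 2 semitones over a third = diminished.

diminished 3rd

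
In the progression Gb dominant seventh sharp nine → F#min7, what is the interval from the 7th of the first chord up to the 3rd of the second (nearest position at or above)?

augmented third

The 7th of Gb dominant seventh sharp nine is Fb; the 3rd of F#min7 is A.
From Fb to A: 5 semitones over a third = augmented.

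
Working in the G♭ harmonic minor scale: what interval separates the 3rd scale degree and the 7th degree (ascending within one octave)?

Spelling the G♭ harmonic minor scale: G♭ A♭ B𝄫 C♭ D♭ E𝄫 F.
So we need the interval from B𝄫 up to F.
B𝄫 up to F is 8 semitones, a half step wider than a perfect fifth, so the interval is augmented.

A5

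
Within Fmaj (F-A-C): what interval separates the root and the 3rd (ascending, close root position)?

So we need the interval from F up to A.
From F to A is 4 semitones, exactly the major third.

major third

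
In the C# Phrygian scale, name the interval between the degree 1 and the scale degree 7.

m7

The scale runs C# D E F# G# A B.
So we need the interval from C# up to B.
7 letter names make it a seventh; at 10 semitones (a half step narrower than major) the quality is minor.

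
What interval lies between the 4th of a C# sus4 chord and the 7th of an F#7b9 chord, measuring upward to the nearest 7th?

C# sus4 has F# as its 4th, and F#7b9 has E as its 7th.
From F# to E: 10 semitones over a seventh = minor.

minor 7th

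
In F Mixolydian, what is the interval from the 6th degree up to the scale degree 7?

m2

The scale runs F G A B♭ C D E♭.
So we need the interval from D up to E♭.
D up to E♭ is 1 semitone, a half step narrower than a major second, so the interval is minor.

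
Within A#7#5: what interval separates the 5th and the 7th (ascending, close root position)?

diminished third

Spelling the chord: A#, C##, E##, G#.
That puts E## below G#.
From E## to G#: 2 semitones over a third = diminished.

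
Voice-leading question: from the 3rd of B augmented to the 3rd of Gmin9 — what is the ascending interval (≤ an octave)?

The 3rd of B augmented is D#; the 3rd of Gmin9 is Bb.
6 letter names make it a sixth; at 7 semitones (a whole step narrower than major) the quality is diminished.

diminished sixth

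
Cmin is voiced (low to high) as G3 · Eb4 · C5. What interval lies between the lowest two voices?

Those voices are G3 and Eb4.
From G to Eb: 8 semitones over a sixth = minor.

minor sixth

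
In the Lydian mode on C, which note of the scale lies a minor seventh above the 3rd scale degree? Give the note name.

D

The scale is C D E F# G A B.
The 3rd scale degree is E; a minor seventh above that is D — scale degree 2.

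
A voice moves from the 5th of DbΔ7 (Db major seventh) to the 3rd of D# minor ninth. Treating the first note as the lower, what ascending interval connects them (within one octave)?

The 5th of DbΔ7 (Db major seventh) is Ab; the 3rd of D# minor ninth is F#.
6 letter names make it a sixth; at 10 semitones (a half step wider than major) the quality is augmented.

augmented sixth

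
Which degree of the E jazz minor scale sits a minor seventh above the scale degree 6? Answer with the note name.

The scale is E F♯ G A B C♯ D♯.
The scale degree 6 is C♯; a minor seventh above that is B — scale degree 5.

B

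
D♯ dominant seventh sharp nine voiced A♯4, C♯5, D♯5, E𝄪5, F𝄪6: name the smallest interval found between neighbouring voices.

major 2nd

Adjacent intervals: A♯4→C♯5 = minor third; C♯5→D♯5 = major second; D♯5→E𝄪5 = augmented second; E𝄪5→F𝄪6 = minor ninth.
The smallest is C♯5 to D♯5, a major second (2 semitones).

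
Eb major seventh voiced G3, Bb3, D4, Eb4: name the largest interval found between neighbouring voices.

Adjacent intervals: G3→Bb3 = minor third; Bb3→D4 = major third; D4→Eb4 = minor second.
The largest is Bb3 to D4, a major third (4 semitones).

M3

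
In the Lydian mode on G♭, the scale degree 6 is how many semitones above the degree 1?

The scale is G♭ A♭ B♭ C D♭ E♭ F.
G♭ up to E♭ is a major sixth — 9 semitones.

9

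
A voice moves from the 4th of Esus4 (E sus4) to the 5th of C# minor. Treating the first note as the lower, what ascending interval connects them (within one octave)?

Esus4 (E sus4) has A as its 4th, and C# minor has G# as its 5th.
A up to G# spans 7 letter names and 11 semitones — a major seventh.

M7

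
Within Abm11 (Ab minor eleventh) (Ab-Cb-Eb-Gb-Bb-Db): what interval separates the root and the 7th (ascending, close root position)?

minor 7th

Root = Ab; 7th = Gb.
From Ab to Gb: 10 semitones over a seventh = minor.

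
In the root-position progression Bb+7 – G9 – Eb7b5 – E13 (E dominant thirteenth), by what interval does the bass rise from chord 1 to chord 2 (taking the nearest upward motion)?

The roots are Bb and G.
From Bb to G is 9 semitones, exactly the major sixth.

major sixth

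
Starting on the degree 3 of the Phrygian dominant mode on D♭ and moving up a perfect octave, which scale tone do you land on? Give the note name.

F

The scale is D♭ E𝄫 F G♭ A♭ B𝄫 C♭.
The degree 3 is F; a perfect octave above that is F — scale degree 3.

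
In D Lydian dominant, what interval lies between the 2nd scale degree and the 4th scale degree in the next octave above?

D lydian dominant: D E F# G# A B C.
The 2nd scale degree is E and the scale degree 4 (up an octave) is G#.
From E to G# is 16 semitones, exactly the major tenth.

major 10th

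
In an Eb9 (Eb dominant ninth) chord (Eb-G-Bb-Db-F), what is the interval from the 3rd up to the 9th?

The 3rd is G and the 9th is F.
G up to F is 10 semitones, a half step narrower than a major seventh, so the interval is minor.

minor seventh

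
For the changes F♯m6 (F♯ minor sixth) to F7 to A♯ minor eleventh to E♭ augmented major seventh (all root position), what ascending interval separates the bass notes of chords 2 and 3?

augmented 3rd

The roots are F and A♯.
3 letter names make it a third; at 5 semitones (a half step wider than major) the quality is augmented.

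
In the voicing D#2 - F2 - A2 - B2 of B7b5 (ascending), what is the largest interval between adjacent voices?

Adjacent intervals: D#2→F2 = diminished third; F2→A2 = major third; A2→B2 = major second.
The largest is F2 to A2, a major third (4 semitones).

M3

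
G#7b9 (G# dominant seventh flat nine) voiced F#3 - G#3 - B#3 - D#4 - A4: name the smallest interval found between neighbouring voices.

Adjacent intervals: F#3→G#3 = major second; G#3→B#3 = major third; B#3→D#4 = minor third; D#4→A4 = diminished fifth.
The smallest is F#3 to G#3, a major second (2 semitones).

major second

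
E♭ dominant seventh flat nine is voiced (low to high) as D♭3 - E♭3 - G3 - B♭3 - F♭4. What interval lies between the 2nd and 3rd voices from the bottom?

Those voices are E♭3 and G3.
Counting 3 letters and 4 half steps from E♭ gives a major third.

major 3rd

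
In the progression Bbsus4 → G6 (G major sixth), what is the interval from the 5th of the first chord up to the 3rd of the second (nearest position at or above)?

The 5th of Bbsus4 is F; the 3rd of G6 (G major sixth) is B.
4 letter names make it a fourth; at 6 semitones (a half step wider than perfect) the quality is augmented.

augmented fourth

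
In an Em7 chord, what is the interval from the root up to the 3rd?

Em7 (E minor seventh): E–G–B–D.
That puts E below G.
3 letter names make it a third; at 3 semitones (a half step narrower than major) the quality is minor.

minor 3rd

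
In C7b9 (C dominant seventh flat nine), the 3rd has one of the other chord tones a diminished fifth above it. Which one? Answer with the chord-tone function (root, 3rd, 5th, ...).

The chord tones of C7b9 (C dominant seventh flat nine) are C-E-G-Bb-Db.
The 3rd is E. A diminished fifth above E is Bb.
Bb is the chord's 7th.

7th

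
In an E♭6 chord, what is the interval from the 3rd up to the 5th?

The chord tones of E♭6 (E♭ major sixth) are E♭ G B♭ C.
The 3rd is G and the 5th is B♭.
From G to B♭: 3 semitones over a third = minor.

m3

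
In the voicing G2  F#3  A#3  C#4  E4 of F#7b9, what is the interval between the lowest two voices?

Those voices are G2 and F#3.
G up to F# spans 7 letter names and 11 semitones — a major seventh.

major seventh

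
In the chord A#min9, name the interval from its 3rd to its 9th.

major seventh

A#m9 (A# minor ninth) is spelled A# C# E# G# B#.
3rd = C#; 9th = B#.
From C# to B# is 11 semitones, exactly the major seventh.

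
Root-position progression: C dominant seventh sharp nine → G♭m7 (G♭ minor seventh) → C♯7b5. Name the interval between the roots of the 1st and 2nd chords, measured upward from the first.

The roots are C and G♭.
5 letter names make it a fifth; at 6 semitones (a half step narrower than perfect) the quality is diminished.

diminished fifth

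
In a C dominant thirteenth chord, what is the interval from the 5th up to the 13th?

M9

C dominant thirteenth: C–E–G–Bb–D–A.
So we need the interval from G up to A.
From G to A is 14 semitones, exactly the major ninth.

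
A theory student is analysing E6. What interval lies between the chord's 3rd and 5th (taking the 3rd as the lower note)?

minor third

E major sixth: E G# B C#.
3rd = G#; 5th = B.
3 letter names make it a third; at 3 semitones (a half step narrower than major) the quality is minor.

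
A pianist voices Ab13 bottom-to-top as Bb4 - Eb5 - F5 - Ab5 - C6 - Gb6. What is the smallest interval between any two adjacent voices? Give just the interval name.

major 2nd

Adjacent intervals: Bb4→Eb5 = perfect fourth; Eb5→F5 = major second; F5→Ab5 = minor third; Ab5→C6 = major third; C6→Gb6 = diminished fifth.
The smallest is Eb5 to F5, a major second (2 semitones).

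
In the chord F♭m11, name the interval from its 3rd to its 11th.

M9

F♭ minor eleventh is spelled F♭ A𝄫 C♭ E𝄫 G♭ B𝄫.
3rd = A𝄫; 11th = B𝄫.
Counting 9 letters and 14 half steps from A𝄫 gives a major ninth.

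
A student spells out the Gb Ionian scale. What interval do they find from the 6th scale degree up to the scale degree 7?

Gb major: Gb Ab Bb Cb Db Eb F.
That puts Eb below F.
Eb up to F spans 2 letter names and 2 semitones — a major second.

major second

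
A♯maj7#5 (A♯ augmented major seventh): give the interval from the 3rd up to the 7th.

perfect fifth

The chord tones of A♯+maj7 are A♯-C𝄪-E𝄪-G𝄪.
3rd = C𝄪; 7th = G𝄪.
C𝄪 up to G𝄪 spans 5 letter names and 7 semitones — a perfect fifth.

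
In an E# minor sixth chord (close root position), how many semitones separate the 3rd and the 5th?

The chord tones of E#min6 are E# G# B# C##.
G# to B# is a major third: 4 semitones.

4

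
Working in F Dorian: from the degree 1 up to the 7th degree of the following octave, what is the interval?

minor fourteenth

Spelling F Dorian: F G Ab Bb C D Eb.
So we need the interval from F up to Eb.
14 letter names make it a fourteenth; at 22 semitones (a half step narrower than major) the quality is minor.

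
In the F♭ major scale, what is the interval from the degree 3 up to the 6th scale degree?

F♭ major: F♭ G♭ A♭ B𝄫 C♭ D♭ E♭.
That puts A♭ below D♭.
A♭ up to D♭ spans 4 letter names and 5 semitones — a perfect fourth.

perfect fourth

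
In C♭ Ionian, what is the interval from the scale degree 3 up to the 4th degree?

minor 2nd

C♭ major: C♭ D♭ E♭ F♭ G♭ A♭ B♭.
Scale degree 3 = E♭; degree 4 = F♭.
From E♭ to F♭: 1 semitone over a second = minor.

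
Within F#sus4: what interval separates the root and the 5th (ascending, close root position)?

perfect 5th

F# sus4: F#, B, C#.
The root is F# and the 5th is C#.
From F# to C# is 7 semitones, exactly the perfect fifth.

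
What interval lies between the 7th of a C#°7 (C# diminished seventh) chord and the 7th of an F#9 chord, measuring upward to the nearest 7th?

C#°7 (C# diminished seventh) has Bb as its 7th, and F#9 has E as its 7th.
Bb up to E is 6 semitones, a half step wider than a perfect fourth, so the interval is augmented.

augmented fourth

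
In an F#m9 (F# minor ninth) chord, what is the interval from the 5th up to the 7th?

minor third

The chord tones of F# minor ninth are F#, A, C#, E, G#.
5th = C#; 7th = E.
C# up to E is 3 semitones, a half step narrower than a major third, so the interval is minor.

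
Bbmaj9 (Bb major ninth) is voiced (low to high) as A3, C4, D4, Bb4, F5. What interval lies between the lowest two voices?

Those voices are A3 and C4.
From A to C: 3 semitones over a third = minor.

m3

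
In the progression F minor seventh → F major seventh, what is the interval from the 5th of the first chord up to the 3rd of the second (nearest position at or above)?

major 6th

F minor seventh has C as its 5th, and F major seventh has A as its 3rd.
C up to A spans 6 letter names and 9 semitones — a major sixth.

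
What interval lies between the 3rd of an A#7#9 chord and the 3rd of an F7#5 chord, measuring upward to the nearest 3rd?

A#7#9 has C## as its 3rd, and F7#5 has A as its 3rd.
C## up to A is 7 semitones, a whole step narrower than a major sixth, so the interval is diminished.

diminished sixth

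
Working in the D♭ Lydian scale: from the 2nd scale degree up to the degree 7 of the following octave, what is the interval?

The scale runs D♭ E♭ F G A♭ B♭ C.
That puts E♭ below C.
From E♭ to C is 21 semitones, exactly the major thirteenth.

major thirteenth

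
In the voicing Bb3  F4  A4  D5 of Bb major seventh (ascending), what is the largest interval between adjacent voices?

Adjacent intervals: Bb3→F4 = perfect fifth; F4→A4 = major third; A4→D5 = perfect fourth.
The largest is Bb3 to F4, a perfect fifth (7 semitones).

perfect fifth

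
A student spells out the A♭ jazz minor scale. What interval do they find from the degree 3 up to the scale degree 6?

The scale runs A♭ B♭ C♭ D♭ E♭ F G.
The degree 3 is C♭ and the scale degree 6 is F.
C♭ up to F is 6 semitones, a half step wider than a perfect fourth, so the interval is augmented.

augmented fourth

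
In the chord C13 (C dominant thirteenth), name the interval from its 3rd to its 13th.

P11

C13 (C dominant thirteenth): C–E–G–B♭–D–A.
3rd = E; 13th = A.
Counting 11 letters and 17 half steps from E gives a perfect eleventh.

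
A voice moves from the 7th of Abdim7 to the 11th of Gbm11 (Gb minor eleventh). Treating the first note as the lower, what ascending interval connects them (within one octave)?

The 7th of Abdim7 is Gbb; the 11th of Gbm11 (Gb minor eleventh) is Cb.
Gbb up to Cb is 6 semitones, a half step wider than a perfect fourth, so the interval is augmented.

A4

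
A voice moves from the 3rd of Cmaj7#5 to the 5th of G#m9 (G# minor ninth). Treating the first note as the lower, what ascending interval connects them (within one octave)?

Cmaj7#5 has E as its 3rd, and G#m9 (G# minor ninth) has D# as its 5th.
Counting 7 letters and 11 half steps from E gives a major seventh.

major seventh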